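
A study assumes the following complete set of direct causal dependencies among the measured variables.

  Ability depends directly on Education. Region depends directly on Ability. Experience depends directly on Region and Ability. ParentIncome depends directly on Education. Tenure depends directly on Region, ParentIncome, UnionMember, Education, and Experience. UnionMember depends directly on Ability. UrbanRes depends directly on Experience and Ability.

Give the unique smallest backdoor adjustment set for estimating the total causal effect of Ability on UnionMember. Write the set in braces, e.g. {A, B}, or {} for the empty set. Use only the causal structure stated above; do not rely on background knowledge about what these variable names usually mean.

Variables eligible for adjustment (non-descendants of Ability, excluding Ability and UnionMember): {Education, ParentIncome}.
Backdoor paths from Ability to UnionMember:
  P1: Ability <- Education -> ParentIncome -> Tenure <- UnionMember
  P2: Ability <- Education -> Tenure <- UnionMember
Each backdoor path contains an unconditioned collider, so every path is already blocked with the empty conditioning set:
  P1: blocked at collider Tenure (neither it nor any descendant is in the conditioning set).
  P2: blocked at collider Tenure (neither it nor any descendant is in the conditioning set).
The empty set is therefore the unique smallest valid set.

{}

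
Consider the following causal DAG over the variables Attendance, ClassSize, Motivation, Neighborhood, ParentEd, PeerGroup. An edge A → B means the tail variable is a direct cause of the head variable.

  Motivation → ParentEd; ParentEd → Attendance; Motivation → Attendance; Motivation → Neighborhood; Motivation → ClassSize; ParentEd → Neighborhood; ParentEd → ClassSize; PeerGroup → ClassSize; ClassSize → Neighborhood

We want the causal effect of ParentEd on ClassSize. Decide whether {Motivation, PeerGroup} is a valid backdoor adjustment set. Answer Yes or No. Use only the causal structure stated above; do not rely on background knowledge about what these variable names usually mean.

Yes

Backdoor paths from ParentEd to ClassSize (paths whose first edge points into ParentEd):
  P1: ParentEd <- Motivation -> ClassSize
  P2: ParentEd <- Motivation -> Neighborhood <- ClassSize
Condition 1 (no descendant of ParentEd in the set): holds — descendants of ParentEd are {Attendance, ClassSize, Neighborhood}; none are in {Motivation, PeerGroup}.
Condition 2 (every backdoor path blocked by {Motivation, PeerGroup}):
  P1: blocked at fork node Motivation ∈ conditioning set.
  P2: blocked at fork node Motivation ∈ conditioning set.
{Motivation, PeerGroup} satisfies the backdoor criterion.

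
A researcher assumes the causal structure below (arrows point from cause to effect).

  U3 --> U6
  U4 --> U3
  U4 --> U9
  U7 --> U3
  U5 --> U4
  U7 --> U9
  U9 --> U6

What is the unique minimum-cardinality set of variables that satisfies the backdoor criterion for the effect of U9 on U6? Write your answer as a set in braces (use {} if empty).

Variables eligible for adjustment (non-descendants of U9, excluding U9 and U6): {U3, U4, U5, U7}.
Backdoor paths from U9 to U6:
  P1: U9 <- U7 -> U3 -> U6
  P2: U9 <- U4 -> U3 -> U6
The empty set is not sufficient: P1 (U9 <- U7 -> U3 -> U6) has no collider blocking it and no conditioned non-collider, so it is open.
Try {U3}:
  P1: blocked at chain node U3 ∈ conditioning set.
  P2: blocked at chain node U3 ∈ conditioning set.
{U3} contains no descendant of U9 and blocks every backdoor path.
No other singleton works — e.g. {U7} leaves P2 open — so {U3} is the unique smallest valid adjustment set.

{U3}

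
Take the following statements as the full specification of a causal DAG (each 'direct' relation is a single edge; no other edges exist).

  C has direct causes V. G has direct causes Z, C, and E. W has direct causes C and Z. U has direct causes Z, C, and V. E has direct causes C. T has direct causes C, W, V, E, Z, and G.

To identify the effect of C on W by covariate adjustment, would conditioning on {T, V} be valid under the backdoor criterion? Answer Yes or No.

No

Backdoor paths from C to W (paths whose first edge points into C):
  P1: C <- V -> U <- Z -> W
  P2: C <- V -> U <- Z -> G <- E -> T <- W
  P3: C <- V -> U <- Z -> G -> T <- W
  P4: C <- V -> U <- Z -> T <- W
  P5: C <- V -> T <- Z -> W
  P6: C <- V -> T <- E -> G <- Z -> W
  P7: C <- V -> T <- W
  P8: C <- V -> T <- G <- Z -> W
Condition 1 (no descendant of C in the set): FAILS — T is a descendant of C.
Condition 2 (every backdoor path blocked by {T, V}):
  P1: blocked at fork node V ∈ conditioning set.
  P2: blocked at fork node V ∈ conditioning set.
  P3: blocked at fork node V ∈ conditioning set.
  P4: blocked at fork node V ∈ conditioning set.
  P5: blocked at fork node V ∈ conditioning set.
  P6: blocked at fork node V ∈ conditioning set.
  P7: blocked at fork node V ∈ conditioning set.
  P8: blocked at fork node V ∈ conditioning set.
{T, V} does not satisfy the backdoor criterion.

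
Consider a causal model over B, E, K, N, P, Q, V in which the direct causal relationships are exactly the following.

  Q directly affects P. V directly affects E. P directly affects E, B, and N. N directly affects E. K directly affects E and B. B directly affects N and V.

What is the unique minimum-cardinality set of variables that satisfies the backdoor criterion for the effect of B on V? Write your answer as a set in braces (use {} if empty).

{}

Variables eligible for adjustment (non-descendants of B, excluding B and V): {K, P, Q}.
Backdoor paths from B to V:
  P1: B <- P -> N -> E <- V
  P2: B <- P -> E <- V
  P3: B <- K -> E <- V
Each backdoor path contains an unconditioned collider, so every path is already blocked with the empty conditioning set:
  P1: blocked at collider E (neither it nor any descendant is in the conditioning set).
  P2: blocked at collider E (neither it nor any descendant is in the conditioning set).
  P3: blocked at collider E (neither it nor any descendant is in the conditioning set).
The empty set is therefore the unique smallest valid set.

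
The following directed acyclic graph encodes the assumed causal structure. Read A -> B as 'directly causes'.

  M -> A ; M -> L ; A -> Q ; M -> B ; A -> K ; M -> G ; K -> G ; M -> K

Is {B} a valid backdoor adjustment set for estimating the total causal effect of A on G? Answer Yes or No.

No

Backdoor paths from A to G (paths whose first edge points into A):
  P1: A <- M -> K -> G
  P2: A <- M -> G
Condition 1 (no descendant of A in the set): holds — descendants of A are {G, K, Q}; none are in {B}.
Condition 2 (every backdoor path blocked by {B}):
  P1: open — no interior node is in the conditioning set.
  P2: open — no interior node is in the conditioning set.
{B} does not satisfy the backdoor criterion.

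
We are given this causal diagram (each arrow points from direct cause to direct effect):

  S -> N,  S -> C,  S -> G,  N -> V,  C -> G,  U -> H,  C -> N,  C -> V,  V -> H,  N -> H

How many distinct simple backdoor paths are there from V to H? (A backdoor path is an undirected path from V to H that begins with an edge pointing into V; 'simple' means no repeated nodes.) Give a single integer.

A backdoor path from V to H is any simple undirected path whose first edge points into V (i.e. leaves V via a parent).
Parents of V: {C, N}.
Enumerating:
  P1: V <- C <- S -> N -> H
  P2: V <- C -> N -> H
  P3: V <- C -> G <- S -> N -> H
  P4: V <- N -> H
That exhausts the simple backdoor paths. Count: 4.

4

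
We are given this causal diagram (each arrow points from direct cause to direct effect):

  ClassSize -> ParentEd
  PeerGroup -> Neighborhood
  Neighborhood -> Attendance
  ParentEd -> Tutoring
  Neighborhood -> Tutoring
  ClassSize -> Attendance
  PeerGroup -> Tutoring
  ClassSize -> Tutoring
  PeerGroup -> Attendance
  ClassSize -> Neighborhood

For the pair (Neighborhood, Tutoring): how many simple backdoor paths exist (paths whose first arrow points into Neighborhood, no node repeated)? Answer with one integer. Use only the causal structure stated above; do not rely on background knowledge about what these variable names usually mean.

6

A backdoor path from Neighborhood to Tutoring is any simple undirected path whose first edge points into Neighborhood (i.e. leaves Neighborhood via a parent).
Parents of Neighborhood: {ClassSize, PeerGroup}.
Enumerating:
  P1: Neighborhood <- ClassSize -> ParentEd -> Tutoring
  P2: Neighborhood <- ClassSize -> Tutoring
  P3: Neighborhood <- ClassSize -> Attendance <- PeerGroup -> Tutoring
  P4: Neighborhood <- PeerGroup -> Tutoring
  P5: Neighborhood <- PeerGroup -> Attendance <- ClassSize -> ParentEd -> Tutoring
  P6: Neighborhood <- PeerGroup -> Attendance <- ClassSize -> Tutoring
That exhausts the simple backdoor paths. Count: 6.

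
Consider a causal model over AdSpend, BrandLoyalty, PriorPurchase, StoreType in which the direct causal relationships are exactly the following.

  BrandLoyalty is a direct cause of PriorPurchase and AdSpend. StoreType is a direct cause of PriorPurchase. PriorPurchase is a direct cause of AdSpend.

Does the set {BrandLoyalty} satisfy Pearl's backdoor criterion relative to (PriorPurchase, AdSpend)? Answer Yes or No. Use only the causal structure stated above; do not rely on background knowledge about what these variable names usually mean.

Backdoor paths from PriorPurchase to AdSpend (paths whose first edge points into PriorPurchase):
  P1: PriorPurchase <- BrandLoyalty -> AdSpend
Condition 1 (no descendant of PriorPurchase in the set): holds — descendants of PriorPurchase are {AdSpend}; none are in {BrandLoyalty}.
Condition 2 (every backdoor path blocked by {BrandLoyalty}):
  P1: blocked at fork node BrandLoyalty ∈ conditioning set.
{BrandLoyalty} satisfies the backdoor criterion.

Yes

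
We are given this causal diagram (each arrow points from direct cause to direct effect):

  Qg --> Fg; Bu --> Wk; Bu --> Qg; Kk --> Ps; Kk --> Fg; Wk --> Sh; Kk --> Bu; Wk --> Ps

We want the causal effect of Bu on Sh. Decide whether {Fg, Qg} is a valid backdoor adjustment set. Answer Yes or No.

No

Backdoor paths from Bu to Sh (paths whose first edge points into Bu):
  P1: Bu <- Kk -> Ps <- Wk -> Sh
Condition 1 (no descendant of Bu in the set): FAILS — Fg and Qg are descendants of Bu.
Condition 2 (every backdoor path blocked by {Fg, Qg}):
  P1: blocked at collider Ps (neither it nor any descendant is in the conditioning set).
{Fg, Qg} does not satisfy the backdoor criterion.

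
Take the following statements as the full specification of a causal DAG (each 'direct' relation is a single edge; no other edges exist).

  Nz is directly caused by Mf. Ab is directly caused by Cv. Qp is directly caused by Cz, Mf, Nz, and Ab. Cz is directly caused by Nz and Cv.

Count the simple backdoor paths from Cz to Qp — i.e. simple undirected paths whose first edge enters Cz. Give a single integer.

3

A backdoor path from Cz to Qp is any simple undirected path whose first edge points into Cz (i.e. leaves Cz via a parent).
Parents of Cz: {Cv, Nz}.
Enumerating:
  P1: Cz <- Cv -> Ab -> Qp
  P2: Cz <- Nz <- Mf -> Qp
  P3: Cz <- Nz -> Qp
That exhausts the simple backdoor paths. Count: 3.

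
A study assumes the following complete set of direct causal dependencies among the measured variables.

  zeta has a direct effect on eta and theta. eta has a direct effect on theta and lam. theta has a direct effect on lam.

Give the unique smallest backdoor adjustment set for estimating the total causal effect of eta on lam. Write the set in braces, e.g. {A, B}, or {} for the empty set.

{zeta}

Variables eligible for adjustment (non-descendants of eta, excluding eta and lam): {zeta}.
Backdoor paths from eta to lam:
  P1: eta <- zeta -> theta -> lam
The empty set is not sufficient: P1 (eta <- zeta -> theta -> lam) has no collider blocking it and no conditioned non-collider, so it is open.
Try {zeta}:
  P1: blocked at fork node zeta ∈ conditioning set.
{zeta} contains no descendant of eta and blocks every backdoor path.
{zeta} is the unique smallest valid adjustment set.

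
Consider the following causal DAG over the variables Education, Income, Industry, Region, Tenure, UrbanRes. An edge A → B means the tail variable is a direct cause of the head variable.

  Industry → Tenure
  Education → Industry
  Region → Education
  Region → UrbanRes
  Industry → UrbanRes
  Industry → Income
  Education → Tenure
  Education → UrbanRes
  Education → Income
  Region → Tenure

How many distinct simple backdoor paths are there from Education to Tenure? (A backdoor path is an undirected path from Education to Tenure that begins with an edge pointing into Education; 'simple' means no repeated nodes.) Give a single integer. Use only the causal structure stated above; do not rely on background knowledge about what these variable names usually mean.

2

A backdoor path from Education to Tenure is any simple undirected path whose first edge points into Education (i.e. leaves Education via a parent).
Parents of Education: {Region}.
Enumerating:
  P1: Education <- Region -> UrbanRes <- Industry -> Tenure
  P2: Education <- Region -> Tenure
That exhausts the simple backdoor paths. Count: 2.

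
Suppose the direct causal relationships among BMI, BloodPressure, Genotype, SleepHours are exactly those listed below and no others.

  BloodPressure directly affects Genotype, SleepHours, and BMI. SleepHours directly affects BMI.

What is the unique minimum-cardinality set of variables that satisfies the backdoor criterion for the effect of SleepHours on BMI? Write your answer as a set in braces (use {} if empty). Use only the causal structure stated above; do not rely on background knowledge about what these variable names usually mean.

{BloodPressure}

Variables eligible for adjustment (non-descendants of SleepHours, excluding SleepHours and BMI): {BloodPressure, Genotype}.
Backdoor paths from SleepHours to BMI:
  P1: SleepHours <- BloodPressure -> BMI
The empty set is not sufficient: P1 (SleepHours <- BloodPressure -> BMI) has no collider blocking it and no conditioned non-collider, so it is open.
Try {BloodPressure}:
  P1: blocked at fork node BloodPressure ∈ conditioning set.
{BloodPressure} contains no descendant of SleepHours and blocks every backdoor path.
No other singleton works — e.g. {Genotype} leaves P1 open — so {BloodPressure} is the unique smallest valid adjustment set.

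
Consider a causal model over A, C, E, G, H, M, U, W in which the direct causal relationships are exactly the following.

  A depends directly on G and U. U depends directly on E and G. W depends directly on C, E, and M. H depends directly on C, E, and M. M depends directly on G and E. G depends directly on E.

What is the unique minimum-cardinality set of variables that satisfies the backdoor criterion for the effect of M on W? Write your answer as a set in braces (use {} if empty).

{E}

Variables eligible for adjustment (non-descendants of M, excluding M and W): {A, C, E, G, U}.
Backdoor paths from M to W:
  P1: M <- E -> W
  P2: M <- E -> H <- C -> W
  P3: M <- G <- E -> W
  P4: M <- G <- E -> H <- C -> W
  P5: M <- G -> U <- E -> W
  P6: M <- G -> U <- E -> H <- C -> W
  P7: M <- G -> A <- U <- E -> W
  P8: M <- G -> A <- U <- E -> H <- C -> W
The empty set is not sufficient: P1 (M <- E -> W) has no collider blocking it and no conditioned non-collider, so it is open.
Try {E}:
  P1: blocked at fork node E ∈ conditioning set.
  P2: blocked at fork node E ∈ conditioning set.
  P3: blocked at fork node E ∈ conditioning set.
  P4: blocked at fork node E ∈ conditioning set.
  P5: blocked at collider U (neither it nor any descendant is in the conditioning set).
  P6: blocked at collider U (neither it nor any descendant is in the conditioning set).
  P7: blocked at collider A (neither it nor any descendant is in the conditioning set).
  P8: blocked at collider A (neither it nor any descendant is in the conditioning set).
{E} contains no descendant of M and blocks every backdoor path.
No other singleton works — e.g. {G} leaves P1 open — so {E} is the unique smallest valid adjustment set.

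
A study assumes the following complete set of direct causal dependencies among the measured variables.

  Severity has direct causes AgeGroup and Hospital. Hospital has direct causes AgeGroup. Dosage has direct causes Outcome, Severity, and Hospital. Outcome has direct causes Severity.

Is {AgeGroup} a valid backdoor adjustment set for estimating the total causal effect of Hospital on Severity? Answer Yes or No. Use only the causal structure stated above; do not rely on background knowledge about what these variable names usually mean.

Yes

Backdoor paths from Hospital to Severity (paths whose first edge points into Hospital):
  P1: Hospital <- AgeGroup -> Severity
Condition 1 (no descendant of Hospital in the set): holds — descendants of Hospital are {Dosage, Outcome, Severity}; none are in {AgeGroup}.
Condition 2 (every backdoor path blocked by {AgeGroup}):
  P1: blocked at fork node AgeGroup ∈ conditioning set.
{AgeGroup} satisfies the backdoor criterion.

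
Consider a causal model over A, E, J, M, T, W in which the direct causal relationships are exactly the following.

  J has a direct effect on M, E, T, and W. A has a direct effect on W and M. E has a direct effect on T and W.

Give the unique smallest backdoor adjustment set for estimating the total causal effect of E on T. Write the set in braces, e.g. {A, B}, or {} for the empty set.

{J}

Variables eligible for adjustment (non-descendants of E, excluding E and T): {A, J, M}.
Backdoor paths from E to T:
  P1: E <- J -> T
The empty set is not sufficient: P1 (E <- J -> T) has no collider blocking it and no conditioned non-collider, so it is open.
Try {J}:
  P1: blocked at fork node J ∈ conditioning set.
{J} contains no descendant of E and blocks every backdoor path.
No other singleton works — e.g. {A} leaves P1 open — so {J} is the unique smallest valid adjustment set.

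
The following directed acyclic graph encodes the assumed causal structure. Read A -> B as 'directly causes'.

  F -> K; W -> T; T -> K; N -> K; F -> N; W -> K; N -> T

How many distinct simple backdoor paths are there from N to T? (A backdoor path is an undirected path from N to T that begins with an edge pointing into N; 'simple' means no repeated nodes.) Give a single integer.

A backdoor path from N to T is any simple undirected path whose first edge points into N (i.e. leaves N via a parent).
Parents of N: {F}.
Enumerating:
  P1: N <- F -> K <- W -> T
  P2: N <- F -> K <- T
That exhausts the simple backdoor paths. Count: 2.

2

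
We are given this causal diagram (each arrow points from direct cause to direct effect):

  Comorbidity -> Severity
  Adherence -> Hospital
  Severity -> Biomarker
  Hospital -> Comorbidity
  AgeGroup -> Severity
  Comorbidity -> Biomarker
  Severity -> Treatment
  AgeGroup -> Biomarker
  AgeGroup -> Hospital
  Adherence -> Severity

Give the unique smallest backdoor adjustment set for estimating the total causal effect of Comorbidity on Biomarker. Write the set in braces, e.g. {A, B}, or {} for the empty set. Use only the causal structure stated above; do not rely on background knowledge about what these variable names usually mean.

Variables eligible for adjustment (non-descendants of Comorbidity, excluding Comorbidity and Biomarker): {Adherence, AgeGroup, Hospital}.
Backdoor paths from Comorbidity to Biomarker:
  P1: Comorbidity <- Hospital <- AgeGroup -> Severity -> Biomarker
  P2: Comorbidity <- Hospital <- AgeGroup -> Biomarker
  P3: Comorbidity <- Hospital <- Adherence -> Severity <- AgeGroup -> Biomarker
  P4: Comorbidity <- Hospital <- Adherence -> Severity -> Biomarker
The empty set is not sufficient: P1 (Comorbidity <- Hospital <- AgeGroup -> Severity -> Biomarker) has no collider blocking it and no conditioned non-collider, so it is open.
Try {Hospital}:
  P1: blocked at chain node Hospital ∈ conditioning set.
  P2: blocked at chain node Hospital ∈ conditioning set.
  P3: blocked at chain node Hospital ∈ conditioning set.
  P4: blocked at chain node Hospital ∈ conditioning set.
{Hospital} contains no descendant of Comorbidity and blocks every backdoor path.
No other singleton works — e.g. {AgeGroup} leaves P4 open — so {Hospital} is the unique smallest valid adjustment set.

{Hospital}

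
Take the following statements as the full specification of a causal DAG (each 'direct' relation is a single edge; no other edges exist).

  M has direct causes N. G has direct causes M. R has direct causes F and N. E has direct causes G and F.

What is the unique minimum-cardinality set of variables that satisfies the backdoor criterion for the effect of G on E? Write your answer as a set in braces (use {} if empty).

Variables eligible for adjustment (non-descendants of G, excluding G and E): {F, M, N, R}.
Backdoor paths from G to E:
  P1: G <- M <- N -> R <- F -> E
Each backdoor path contains an unconditioned collider, so every path is already blocked with the empty conditioning set:
  P1: blocked at collider R (neither it nor any descendant is in the conditioning set).
The empty set is therefore the unique smallest valid set.

{}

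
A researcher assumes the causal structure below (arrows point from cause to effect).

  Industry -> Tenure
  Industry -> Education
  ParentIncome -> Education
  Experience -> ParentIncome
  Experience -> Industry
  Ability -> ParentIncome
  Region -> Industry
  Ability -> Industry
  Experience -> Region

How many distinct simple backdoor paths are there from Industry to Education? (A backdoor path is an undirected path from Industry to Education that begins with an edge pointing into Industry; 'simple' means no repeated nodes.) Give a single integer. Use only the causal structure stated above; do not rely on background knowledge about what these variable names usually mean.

3

A backdoor path from Industry to Education is any simple undirected path whose first edge points into Industry (i.e. leaves Industry via a parent).
Parents of Industry: {Ability, Experience, Region}.
Enumerating:
  P1: Industry <- Experience -> ParentIncome -> Education
  P2: Industry <- Region <- Experience -> ParentIncome -> Education
  P3: Industry <- Ability -> ParentIncome -> Education
That exhausts the simple backdoor paths. Count: 3.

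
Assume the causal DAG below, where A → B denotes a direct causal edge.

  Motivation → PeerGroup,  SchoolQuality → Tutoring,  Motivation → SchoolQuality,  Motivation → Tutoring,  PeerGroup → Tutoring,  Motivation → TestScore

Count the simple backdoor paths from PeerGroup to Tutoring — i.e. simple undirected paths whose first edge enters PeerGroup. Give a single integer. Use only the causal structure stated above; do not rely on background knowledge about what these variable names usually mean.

A backdoor path from PeerGroup to Tutoring is any simple undirected path whose first edge points into PeerGroup (i.e. leaves PeerGroup via a parent).
Parents of PeerGroup: {Motivation}.
Enumerating:
  P1: PeerGroup <- Motivation -> SchoolQuality -> Tutoring
  P2: PeerGroup <- Motivation -> Tutoring
That exhausts the simple backdoor paths. Count: 2.

2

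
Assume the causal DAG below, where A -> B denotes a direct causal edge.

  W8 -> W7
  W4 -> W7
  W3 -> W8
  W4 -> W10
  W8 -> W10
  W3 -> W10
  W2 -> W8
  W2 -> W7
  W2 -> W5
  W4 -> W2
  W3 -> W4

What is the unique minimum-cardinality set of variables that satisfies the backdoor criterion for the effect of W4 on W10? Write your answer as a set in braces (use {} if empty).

Variables eligible for adjustment (non-descendants of W4, excluding W4 and W10): {W3}.
Backdoor paths from W4 to W10:
  P1: W4 <- W3 -> W8 -> W10
  P2: W4 <- W3 -> W10
The empty set is not sufficient: P1 (W4 <- W3 -> W8 -> W10) has no collider blocking it and no conditioned non-collider, so it is open.
Try {W3}:
  P1: blocked at fork node W3 ∈ conditioning set.
  P2: blocked at fork node W3 ∈ conditioning set.
{W3} contains no descendant of W4 and blocks every backdoor path.
{W3} is the unique smallest valid adjustment set.

{W3}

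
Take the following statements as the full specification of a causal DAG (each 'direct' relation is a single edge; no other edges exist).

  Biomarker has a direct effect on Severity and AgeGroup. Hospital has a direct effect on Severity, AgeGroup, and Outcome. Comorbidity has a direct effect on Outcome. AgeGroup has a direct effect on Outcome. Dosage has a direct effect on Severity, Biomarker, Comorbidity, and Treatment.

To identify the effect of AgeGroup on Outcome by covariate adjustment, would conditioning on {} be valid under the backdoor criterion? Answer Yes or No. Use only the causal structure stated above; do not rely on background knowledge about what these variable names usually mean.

Backdoor paths from AgeGroup to Outcome (paths whose first edge points into AgeGroup):
  P1: AgeGroup <- Hospital -> Severity <- Dosage -> Comorbidity -> Outcome
  P2: AgeGroup <- Hospital -> Severity <- Biomarker <- Dosage -> Comorbidity -> Outcome
  P3: AgeGroup <- Hospital -> Outcome
  P4: AgeGroup <- Biomarker <- Dosage -> Comorbidity -> Outcome
  P5: AgeGroup <- Biomarker <- Dosage -> Severity <- Hospital -> Outcome
  P6: AgeGroup <- Biomarker -> Severity <- Dosage -> Comorbidity -> Outcome
  P7: AgeGroup <- Biomarker -> Severity <- Hospital -> Outcome
Condition 1 (no descendant of AgeGroup in the set): holds — descendants of AgeGroup are {Outcome}; none are in {}.
Condition 2 (every backdoor path blocked by {}):
  P1: blocked at collider Severity (neither it nor any descendant is in the conditioning set).
  P2: blocked at collider Severity (neither it nor any descendant is in the conditioning set).
  P3: open — no interior node is in the conditioning set.
  P4: open — no interior node is in the conditioning set.
  P5: blocked at collider Severity (neither it nor any descendant is in the conditioning set).
  P6: blocked at collider Severity (neither it nor any descendant is in the conditioning set).
  P7: blocked at collider Severity (neither it nor any descendant is in the conditioning set).
{} does not satisfy the backdoor criterion.

No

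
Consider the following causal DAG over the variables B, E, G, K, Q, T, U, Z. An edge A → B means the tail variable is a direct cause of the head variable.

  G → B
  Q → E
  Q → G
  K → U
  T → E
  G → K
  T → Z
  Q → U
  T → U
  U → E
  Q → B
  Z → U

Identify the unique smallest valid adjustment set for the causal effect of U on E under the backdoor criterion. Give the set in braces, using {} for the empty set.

Variables eligible for adjustment (non-descendants of U, excluding U and E): {B, G, K, Q, T, Z}.
Backdoor paths from U to E:
  P1: U <- T -> E
  P2: U <- Q -> E
  P3: U <- K <- G <- Q -> E
  P4: U <- K <- G -> B <- Q -> E
  P5: U <- Z <- T -> E
The empty set is not sufficient: P1 (U <- T -> E) has no collider blocking it and no conditioned non-collider, so it is open.
Try {Q, T}:
  P1: blocked at fork node T ∈ conditioning set.
  P2: blocked at fork node Q ∈ conditioning set.
  P3: blocked at fork node Q ∈ conditioning set.
  P4: blocked at collider B (neither it nor any descendant is in the conditioning set).
  P5: blocked at fork node T ∈ conditioning set.
{Q, T} contains no descendant of U and blocks every backdoor path.
Every element of {Q, T} is needed (dropping Q leaves P2 open; dropping T leaves P1 open), so no proper subset is valid.
Among all size-2 subsets of the eligible variables, only {Q, T} blocks every backdoor path, so it is the unique smallest valid adjustment set.

{Q, T}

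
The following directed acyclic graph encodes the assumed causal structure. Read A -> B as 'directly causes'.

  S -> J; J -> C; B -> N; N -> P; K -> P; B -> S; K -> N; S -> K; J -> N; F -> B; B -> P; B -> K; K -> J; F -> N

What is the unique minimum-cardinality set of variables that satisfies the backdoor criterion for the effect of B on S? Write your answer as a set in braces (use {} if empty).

{}

Variables eligible for adjustment (non-descendants of B, excluding B and S): {F}.
Backdoor paths from B to S:
  P1: B <- F -> N <- K <- S
  P2: B <- F -> N <- K -> J <- S
  P3: B <- F -> N <- J <- S
  P4: B <- F -> N <- J <- K <- S
  P5: B <- F -> N -> P <- K <- S
  P6: B <- F -> N -> P <- K -> J <- S
Each backdoor path contains an unconditioned collider, so every path is already blocked with the empty conditioning set:
  P1: blocked at collider N (neither it nor any descendant is in the conditioning set).
  P2: blocked at collider N (neither it nor any descendant is in the conditioning set).
  P3: blocked at collider N (neither it nor any descendant is in the conditioning set).
  P4: blocked at collider N (neither it nor any descendant is in the conditioning set).
  P5: blocked at collider P (neither it nor any descendant is in the conditioning set).
  P6: blocked at collider P (neither it nor any descendant is in the conditioning set).
The empty set is therefore the unique smallest valid set.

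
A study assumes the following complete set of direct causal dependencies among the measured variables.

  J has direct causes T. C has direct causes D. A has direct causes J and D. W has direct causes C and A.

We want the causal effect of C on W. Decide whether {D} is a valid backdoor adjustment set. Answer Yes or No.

Backdoor paths from C to W (paths whose first edge points into C):
  P1: C <- D -> A -> W
Condition 1 (no descendant of C in the set): holds — descendants of C are {W}; none are in {D}.
Condition 2 (every backdoor path blocked by {D}):
  P1: blocked at fork node D ∈ conditioning set.
{D} satisfies the backdoor criterion.

Yes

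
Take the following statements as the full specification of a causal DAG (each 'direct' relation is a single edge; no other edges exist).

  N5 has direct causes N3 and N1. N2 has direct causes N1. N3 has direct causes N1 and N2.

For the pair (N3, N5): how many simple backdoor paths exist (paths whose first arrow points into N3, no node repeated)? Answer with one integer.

A backdoor path from N3 to N5 is any simple undirected path whose first edge points into N3 (i.e. leaves N3 via a parent).
Parents of N3: {N1, N2}.
Enumerating:
  P1: N3 <- N1 -> N5
  P2: N3 <- N2 <- N1 -> N5
That exhausts the simple backdoor paths. Count: 2.

2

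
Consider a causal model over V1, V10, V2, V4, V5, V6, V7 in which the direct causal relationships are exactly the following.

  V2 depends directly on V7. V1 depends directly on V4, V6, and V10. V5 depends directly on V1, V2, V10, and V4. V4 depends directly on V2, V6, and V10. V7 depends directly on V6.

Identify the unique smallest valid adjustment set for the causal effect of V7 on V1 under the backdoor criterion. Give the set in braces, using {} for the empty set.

{V6}

Variables eligible for adjustment (non-descendants of V7, excluding V7 and V1): {V10, V6}.
Backdoor paths from V7 to V1:
  P1: V7 <- V6 -> V4 <- V10 -> V1
  P2: V7 <- V6 -> V4 <- V10 -> V5 <- V1
  P3: V7 <- V6 -> V4 <- V2 -> V5 <- V10 -> V1
  P4: V7 <- V6 -> V4 <- V2 -> V5 <- V1
  P5: V7 <- V6 -> V4 -> V1
  P6: V7 <- V6 -> V4 -> V5 <- V10 -> V1
  P7: V7 <- V6 -> V4 -> V5 <- V1
  P8: V7 <- V6 -> V1
The empty set is not sufficient: P5 (V7 <- V6 -> V4 -> V1) has no collider blocking it and no conditioned non-collider, so it is open.
Try {V6}:
  P1: blocked at fork node V6 ∈ conditioning set.
  P2: blocked at fork node V6 ∈ conditioning set.
  P3: blocked at fork node V6 ∈ conditioning set.
  P4: blocked at fork node V6 ∈ conditioning set.
  P5: blocked at fork node V6 ∈ conditioning set.
  P6: blocked at fork node V6 ∈ conditioning set.
  P7: blocked at fork node V6 ∈ conditioning set.
  P8: blocked at fork node V6 ∈ conditioning set.
{V6} contains no descendant of V7 and blocks every backdoor path.
No other singleton works — e.g. {V10} leaves P5 open — so {V6} is the unique smallest valid adjustment set.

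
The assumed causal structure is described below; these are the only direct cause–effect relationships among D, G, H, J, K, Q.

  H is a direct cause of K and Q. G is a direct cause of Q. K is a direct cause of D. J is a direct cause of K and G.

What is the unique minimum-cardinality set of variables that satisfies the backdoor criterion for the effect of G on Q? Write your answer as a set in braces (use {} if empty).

Variables eligible for adjustment (non-descendants of G, excluding G and Q): {D, H, J, K}.
Backdoor paths from G to Q:
  P1: G <- J -> K <- H -> Q
Each backdoor path contains an unconditioned collider, so every path is already blocked with the empty conditioning set:
  P1: blocked at collider K (neither it nor any descendant is in the conditioning set).
The empty set is therefore the unique smallest valid set.

{}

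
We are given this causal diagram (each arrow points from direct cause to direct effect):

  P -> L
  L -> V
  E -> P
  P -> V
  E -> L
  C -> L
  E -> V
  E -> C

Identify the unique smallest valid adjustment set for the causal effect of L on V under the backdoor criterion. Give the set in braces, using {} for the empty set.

{E, P}

Variables eligible for adjustment (non-descendants of L, excluding L and V): {C, E, P}.
Backdoor paths from L to V:
  P1: L <- E -> P -> V
  P2: L <- E -> V
  P3: L <- P <- E -> V
  P4: L <- P -> V
  P5: L <- C <- E -> P -> V
  P6: L <- C <- E -> V
The empty set is not sufficient: P1 (L <- E -> P -> V) has no collider blocking it and no conditioned non-collider, so it is open.
Try {E, P}:
  P1: blocked at fork node E ∈ conditioning set.
  P2: blocked at fork node E ∈ conditioning set.
  P3: blocked at chain node P ∈ conditioning set.
  P4: blocked at fork node P ∈ conditioning set.
  P5: blocked at fork node E ∈ conditioning set.
  P6: blocked at fork node E ∈ conditioning set.
{E, P} contains no descendant of L and blocks every backdoor path.
Every element of {E, P} is needed (dropping E leaves P2 open; dropping P leaves P4 open), so no proper subset is valid.
Among all size-2 subsets of the eligible variables, only {E, P} blocks every backdoor path, so it is the unique smallest valid adjustment set.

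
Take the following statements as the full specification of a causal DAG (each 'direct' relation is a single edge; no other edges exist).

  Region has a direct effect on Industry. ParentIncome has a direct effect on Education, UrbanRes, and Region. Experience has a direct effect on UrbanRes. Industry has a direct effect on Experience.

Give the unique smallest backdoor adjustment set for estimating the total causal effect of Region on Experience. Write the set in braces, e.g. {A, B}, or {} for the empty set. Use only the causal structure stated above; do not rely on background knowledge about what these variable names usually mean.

Variables eligible for adjustment (non-descendants of Region, excluding Region and Experience): {Education, ParentIncome}.
Backdoor paths from Region to Experience:
  P1: Region <- ParentIncome -> UrbanRes <- Experience
Each backdoor path contains an unconditioned collider, so every path is already blocked with the empty conditioning set:
  P1: blocked at collider UrbanRes (neither it nor any descendant is in the conditioning set).
The empty set is therefore the unique smallest valid set.

{}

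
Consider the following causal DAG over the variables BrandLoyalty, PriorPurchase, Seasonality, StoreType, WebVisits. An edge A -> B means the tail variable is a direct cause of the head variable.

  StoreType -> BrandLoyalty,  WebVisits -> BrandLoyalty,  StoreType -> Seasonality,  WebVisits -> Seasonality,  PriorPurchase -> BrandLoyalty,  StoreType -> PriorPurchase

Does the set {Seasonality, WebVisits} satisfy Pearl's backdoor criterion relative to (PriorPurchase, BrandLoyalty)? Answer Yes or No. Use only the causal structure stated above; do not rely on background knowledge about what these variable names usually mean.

No

Backdoor paths from PriorPurchase to BrandLoyalty (paths whose first edge points into PriorPurchase):
  P1: PriorPurchase <- StoreType -> Seasonality <- WebVisits -> BrandLoyalty
  P2: PriorPurchase <- StoreType -> BrandLoyalty
Condition 1 (no descendant of PriorPurchase in the set): holds — descendants of PriorPurchase are {BrandLoyalty}; none are in {Seasonality, WebVisits}.
Condition 2 (every backdoor path blocked by {Seasonality, WebVisits}):
  P1: blocked at fork node WebVisits ∈ conditioning set.
  P2: open — no interior node is in the conditioning set.
{Seasonality, WebVisits} does not satisfy the backdoor criterion.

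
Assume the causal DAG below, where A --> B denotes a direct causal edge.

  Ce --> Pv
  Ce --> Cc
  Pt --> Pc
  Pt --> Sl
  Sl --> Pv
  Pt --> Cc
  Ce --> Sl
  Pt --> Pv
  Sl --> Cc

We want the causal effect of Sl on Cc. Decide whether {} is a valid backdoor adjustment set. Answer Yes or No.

Backdoor paths from Sl to Cc (paths whose first edge points into Sl):
  P1: Sl <- Pt -> Pv <- Ce -> Cc
  P2: Sl <- Pt -> Cc
  P3: Sl <- Ce -> Pv <- Pt -> Cc
  P4: Sl <- Ce -> Cc
Condition 1 (no descendant of Sl in the set): holds — descendants of Sl are {Cc, Pv}; none are in {}.
Condition 2 (every backdoor path blocked by {}):
  P1: blocked at collider Pv (neither it nor any descendant is in the conditioning set).
  P2: open — no interior node is in the conditioning set.
  P3: blocked at collider Pv (neither it nor any descendant is in the conditioning set).
  P4: open — no interior node is in the conditioning set.
{} does not satisfy the backdoor criterion.

No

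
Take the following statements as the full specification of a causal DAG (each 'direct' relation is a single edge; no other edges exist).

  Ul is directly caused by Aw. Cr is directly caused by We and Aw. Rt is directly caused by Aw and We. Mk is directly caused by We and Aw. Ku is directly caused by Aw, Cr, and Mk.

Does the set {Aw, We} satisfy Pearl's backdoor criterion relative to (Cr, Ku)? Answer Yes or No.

Yes

Backdoor paths from Cr to Ku (paths whose first edge points into Cr):
  P1: Cr <- We -> Mk <- Aw -> Ku
  P2: Cr <- We -> Mk -> Ku
  P3: Cr <- We -> Rt <- Aw -> Mk -> Ku
  P4: Cr <- We -> Rt <- Aw -> Ku
  P5: Cr <- Aw -> Mk -> Ku
  P6: Cr <- Aw -> Ku
  P7: Cr <- Aw -> Rt <- We -> Mk -> Ku
Condition 1 (no descendant of Cr in the set): holds — descendants of Cr are {Ku}; none are in {Aw, We}.
Condition 2 (every backdoor path blocked by {Aw, We}):
  P1: blocked at fork node We ∈ conditioning set.
  P2: blocked at fork node We ∈ conditioning set.
  P3: blocked at fork node We ∈ conditioning set.
  P4: blocked at fork node We ∈ conditioning set.
  P5: blocked at fork node Aw ∈ conditioning set.
  P6: blocked at fork node Aw ∈ conditioning set.
  P7: blocked at fork node Aw ∈ conditioning set.
{Aw, We} satisfies the backdoor criterion.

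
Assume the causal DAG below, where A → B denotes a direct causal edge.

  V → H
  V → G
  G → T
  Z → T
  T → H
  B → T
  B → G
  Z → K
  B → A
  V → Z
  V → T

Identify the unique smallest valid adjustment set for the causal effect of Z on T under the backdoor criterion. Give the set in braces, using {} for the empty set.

Variables eligible for adjustment (non-descendants of Z, excluding Z and T): {A, B, G, V}.
Backdoor paths from Z to T:
  P1: Z <- V -> G <- B -> T
  P2: Z <- V -> G -> T
  P3: Z <- V -> T
  P4: Z <- V -> H <- T
The empty set is not sufficient: P2 (Z <- V -> G -> T) has no collider blocking it and no conditioned non-collider, so it is open.
Try {V}:
  P1: blocked at fork node V ∈ conditioning set.
  P2: blocked at fork node V ∈ conditioning set.
  P3: blocked at fork node V ∈ conditioning set.
  P4: blocked at fork node V ∈ conditioning set.
{V} contains no descendant of Z and blocks every backdoor path.
No other singleton works — e.g. {B} leaves P2 open — so {V} is the unique smallest valid adjustment set.

{V}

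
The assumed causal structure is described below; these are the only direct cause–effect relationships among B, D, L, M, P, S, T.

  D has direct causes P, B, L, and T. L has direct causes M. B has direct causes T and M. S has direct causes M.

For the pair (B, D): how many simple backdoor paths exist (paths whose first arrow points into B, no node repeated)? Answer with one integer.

2

A backdoor path from B to D is any simple undirected path whose first edge points into B (i.e. leaves B via a parent).
Parents of B: {M, T}.
Enumerating:
  P1: B <- T -> D
  P2: B <- M -> L -> D
That exhausts the simple backdoor paths. Count: 2.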